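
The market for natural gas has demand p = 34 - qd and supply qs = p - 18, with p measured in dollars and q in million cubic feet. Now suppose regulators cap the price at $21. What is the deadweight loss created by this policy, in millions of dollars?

Rearranging demand gives qd = 34 - p. Equilibrium: 34 - p = p - 18, so 52 = 2p and p* = 26, q* = 8.
Since 21 < 26, the ceiling is binding.
At p = 21: qd = 34 - 21 = 13 and qs = 21 - 18 = 3.
Quantity traded falls to 3. At q = 3 the demand price is 34 - 3 = 31 and the supply price is 18 + 3 = 21.
Deadweight loss = ½ · (31 - 21) · (8 - 3) = ½ · 10 · 5 = 25.

25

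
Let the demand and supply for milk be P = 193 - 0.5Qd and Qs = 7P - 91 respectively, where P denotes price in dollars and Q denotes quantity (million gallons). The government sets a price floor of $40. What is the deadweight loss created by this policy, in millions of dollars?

Rearranging demand gives Qd = 386 - 2P. Without the control the market clears where 386 - 2P = 7P - 91, i.e. P* = 53 and Q* = 280.
The floor of 40 is below the equilibrium price 53, so it is not binding; the market clears at P* = 53, Q* = 280.
Since the control does not bind, no trades are prevented and deadweight loss is zero.

0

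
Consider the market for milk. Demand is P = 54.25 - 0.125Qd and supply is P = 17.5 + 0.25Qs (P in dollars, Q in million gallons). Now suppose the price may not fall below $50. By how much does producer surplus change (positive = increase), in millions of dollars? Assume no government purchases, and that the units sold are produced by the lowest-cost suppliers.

-240

Rearranging demand gives Qd = 434 - 8P; rearranging supply gives Qs = 4P - 70. Equilibrium: 434 - 8P = 4P - 70, so 504 = 12P and P* = 42, Q* = 98.
Since 50 > 42, the floor is binding.
At P = 50: Qd = 434 - 8·50 = 34 and Qs = 4·50 - 70 = 130.
Producer surplus without the control is ½ · (42 - 17.5) · 98 = 1200.5.
With the floor, 34 units are sold at 50. The supply price at Q = 34 is 26, so PS = ½ · [(50 - 17.5) + (50 - 26)] · 34 = 960.5.
Change in producer surplus = 960.5 - 1200.5 = -240.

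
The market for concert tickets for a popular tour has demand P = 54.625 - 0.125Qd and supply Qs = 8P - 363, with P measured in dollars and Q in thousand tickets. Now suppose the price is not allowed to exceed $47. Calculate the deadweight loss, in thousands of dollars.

Rearranging demand gives Qd = 437 - 8P. Equilibrium: 437 - 8P = 8P - 363, so 800 = 16P and P* = 50, Q* = 37.
Since 47 < 50, the ceiling is binding.
At P = 47: Qd = 437 - 8·47 = 61 and Qs = 8·47 - 363 = 13.
Quantity traded falls to 13. At Q = 13 the demand price is (437 - 13)/8 = 53 and the supply price is (363 + 13)/8 = 47.
Deadweight loss = ½ · (53 - 47) · (37 - 13) = ½ · 6 · 24 = 72.

72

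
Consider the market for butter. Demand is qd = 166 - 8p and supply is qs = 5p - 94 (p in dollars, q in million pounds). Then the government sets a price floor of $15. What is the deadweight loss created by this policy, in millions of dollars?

Equilibrium: 166 - 8p = 5p - 94, so 260 = 13p and p* = 20, q* = 6.
The floor of 15 is below the equilibrium price 20, so it is not binding; the market clears at p* = 20, q* = 6.
Since the control does not bind, no trades are prevented and deadweight loss is zero.

0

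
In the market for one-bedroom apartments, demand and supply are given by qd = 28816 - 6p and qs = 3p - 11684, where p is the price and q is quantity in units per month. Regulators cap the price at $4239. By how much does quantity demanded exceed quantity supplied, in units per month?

2349

Equilibrium: 28816 - 6p = 3p - 11684, so 40500 = 9p and p* = 4500, q* = 1816.
The ceiling of 4239 is below the equilibrium price 4500, so it binds.
At p = 4239: qd = 28816 - 6·4239 = 3382 and qs = 3·4239 - 11684 = 1033.
Shortage = qd - qs = 3382 - 1033 = 2349.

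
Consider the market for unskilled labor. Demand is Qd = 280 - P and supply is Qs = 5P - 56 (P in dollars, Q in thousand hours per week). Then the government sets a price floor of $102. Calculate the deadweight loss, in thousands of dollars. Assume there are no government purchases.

1269.6

Equilibrium: 280 - P = 5P - 56, so 336 = 6P and P* = 56, Q* = 224.
Because the floor (102) lies above the market-clearing price, it is binding.
At P = 102: Qd = 280 - 102 = 178 and Qs = 5·102 - 56 = 454.
Quantity traded falls to 178. At Q = 178 the demand price is 280 - 178 = 102 and the supply price is (56 + 178)/5 = 46.8.
Deadweight loss = ½ · (102 - 46.8) · (224 - 178) = ½ · 55.2 · 46 = 1269.6.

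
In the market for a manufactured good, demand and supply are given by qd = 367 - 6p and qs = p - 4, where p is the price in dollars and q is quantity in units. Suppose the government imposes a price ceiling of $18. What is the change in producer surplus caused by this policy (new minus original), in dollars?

Setting quantity demanded equal to quantity supplied, 367 - 6p = p - 4, gives p* = 53 and q* = 49.
Because the ceiling (18) lies below the market-clearing price, it is binding.
At p = 18: qd = 367 - 6·18 = 259 and qs = 18 - 4 = 14.
Producer surplus without the control is ½ · (53 - 4) · 49 = 1200.5.
With the ceiling, producers sell 14 units at 18, so PS = ½ · (18 - 4) · 14 = 98.
Change in producer surplus = 98 - 1200.5 = -1102.5.

-1102.5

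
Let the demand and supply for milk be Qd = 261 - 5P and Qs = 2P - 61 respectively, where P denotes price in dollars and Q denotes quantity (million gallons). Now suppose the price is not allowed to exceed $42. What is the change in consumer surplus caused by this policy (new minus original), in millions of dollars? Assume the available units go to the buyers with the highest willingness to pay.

Equilibrium: 261 - 5P = 2P - 61, so 322 = 7P and P* = 46, Q* = 31.
Since 42 < 46, the ceiling is binding.
At P = 42: Qd = 261 - 5·42 = 51 and Qs = 2·42 - 61 = 23.
Consumer surplus without the control is ½ · (52.2 - 46) · 31 = 96.1.
With the ceiling, 23 units are sold at 42 (assume they go to the highest-value buyers). The demand price at Q = 23 is 47.6, so CS = ½ · [(52.2 - 42) + (47.6 - 42)] · 23 = 181.7.
Change in consumer surplus = 181.7 - 96.1 = 85.6.

85.6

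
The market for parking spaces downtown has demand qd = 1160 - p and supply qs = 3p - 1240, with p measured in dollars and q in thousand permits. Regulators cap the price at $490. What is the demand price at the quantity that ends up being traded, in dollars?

In a free market, 1160 - p = 3p - 1240 gives the equilibrium p* = 600, q* = 560.
The ceiling of 490 is below the equilibrium price 600, so it binds.
At p = 490: qd = 1160 - 490 = 670 and qs = 3·490 - 1240 = 230.
Only 230 units reach the market. On the demand curve, the marginal buyer's willingness to pay at q = 230 is (1160 - 230) = 930.

930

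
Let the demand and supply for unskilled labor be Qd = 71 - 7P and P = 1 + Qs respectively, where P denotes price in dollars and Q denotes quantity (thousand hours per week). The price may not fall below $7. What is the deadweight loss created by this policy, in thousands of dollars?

0

Rearranging supply gives Qs = P - 1. In a free market, 71 - 7P = P - 1 gives the equilibrium P* = 9, Q* = 8.
Since 7 is below P* = 9, the floor does not bind and the free-market outcome prevails.
Since the control does not bind, no trades are prevented and deadweight loss is zero.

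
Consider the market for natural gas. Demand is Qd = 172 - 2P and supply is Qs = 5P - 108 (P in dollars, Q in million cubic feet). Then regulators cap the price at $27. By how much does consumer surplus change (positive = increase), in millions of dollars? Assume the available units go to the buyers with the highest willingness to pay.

Equilibrium: 172 - 2P = 5P - 108, so 280 = 7P and P* = 40, Q* = 92.
Since 27 < 40, the ceiling is binding.
At P = 27: Qd = 172 - 2·27 = 118 and Qs = 5·27 - 108 = 27.
Consumer surplus without the control is ½ · (86 - 40) · 92 = 2116.
With the ceiling, 27 units are sold at 27 (assume they go to the highest-value buyers). The demand price at Q = 27 is 72.5, so CS = ½ · [(86 - 27) + (72.5 - 27)] · 27 = 1410.75.
Change in consumer surplus = 1410.75 - 2116 = -705.25.

-705.25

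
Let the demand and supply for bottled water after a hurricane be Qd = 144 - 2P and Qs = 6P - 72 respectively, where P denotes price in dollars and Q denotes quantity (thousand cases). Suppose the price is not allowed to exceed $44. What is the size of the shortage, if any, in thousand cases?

Setting quantity demanded equal to quantity supplied, 144 - 2P = 6P - 72, gives P* = 27 and Q* = 90.
The ceiling of 44 is above the equilibrium price 27, so it is not binding; the market clears at P* = 27, Q* = 90.
Since the control does not bind, there is no shortage.

0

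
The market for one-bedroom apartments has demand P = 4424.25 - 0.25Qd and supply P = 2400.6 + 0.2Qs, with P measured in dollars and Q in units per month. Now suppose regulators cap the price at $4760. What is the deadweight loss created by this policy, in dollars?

Rearranging demand gives Qd = 17697 - 4P; rearranging supply gives Qs = 5P - 12003. Without the control the market clears where 17697 - 4P = 5P - 12003, i.e. P* = 3300 and Q* = 4497.
The ceiling of 4760 is above the equilibrium price 3300, so it is not binding; the market clears at P* = 3300, Q* = 4497.
Since the control does not bind, no trades are prevented and deadweight loss is zero.

0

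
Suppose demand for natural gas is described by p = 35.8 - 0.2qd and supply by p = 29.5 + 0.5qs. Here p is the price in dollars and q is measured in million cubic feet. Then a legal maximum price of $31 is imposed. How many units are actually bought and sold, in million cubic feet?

Rearranging demand gives qd = 179 - 5p; rearranging supply gives qs = 2p - 59. Equilibrium: 179 - 5p = 2p - 59, so 238 = 7p and p* = 34, q* = 9.
The ceiling of 31 is below the equilibrium price 34, so it binds.
At p = 31: qd = 179 - 5·31 = 24 and qs = 2·31 - 59 = 3.
The quantity actually transacted is the short side, supply: 3.

3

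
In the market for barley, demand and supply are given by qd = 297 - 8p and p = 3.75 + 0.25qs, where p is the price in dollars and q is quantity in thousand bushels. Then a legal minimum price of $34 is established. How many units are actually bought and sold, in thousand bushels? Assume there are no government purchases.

25

Rearranging supply gives qs = 4p - 15. Equilibrium: 297 - 8p = 4p - 15, so 312 = 12p and p* = 26, q* = 89.
The floor of 34 is above the equilibrium price 26, so it binds.
At p = 34: qd = 297 - 8·34 = 25 and qs = 4·34 - 15 = 121.
The quantity actually transacted is the short side, demand: 25.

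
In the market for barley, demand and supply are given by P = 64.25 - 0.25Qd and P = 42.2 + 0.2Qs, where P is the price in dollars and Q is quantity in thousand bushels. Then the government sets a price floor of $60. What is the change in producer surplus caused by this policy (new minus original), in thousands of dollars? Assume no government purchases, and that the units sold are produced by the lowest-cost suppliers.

Rearranging demand gives Qd = 257 - 4P; rearranging supply gives Qs = 5P - 211. Without the control the market clears where 257 - 4P = 5P - 211, i.e. P* = 52 and Q* = 49.
Because the floor (60) lies above the market-clearing price, it is binding.
At P = 60: Qd = 257 - 4·60 = 17 and Qs = 5·60 - 211 = 89.
Producer surplus without the control is ½ · (52 - 42.2) · 49 = 240.1.
With the floor, 17 units are sold at 60. The supply price at Q = 17 is 45.6, so PS = ½ · [(60 - 42.2) + (60 - 45.6)] · 17 = 273.7.
Change in producer surplus = 273.7 - 240.1 = 33.6.

33.6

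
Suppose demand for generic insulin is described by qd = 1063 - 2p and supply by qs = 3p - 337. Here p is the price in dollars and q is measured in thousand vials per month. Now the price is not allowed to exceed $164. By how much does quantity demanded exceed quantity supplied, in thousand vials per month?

Setting quantity demanded equal to quantity supplied, 1063 - 2p = 3p - 337, gives p* = 280 and q* = 503.
Because the ceiling (164) lies below the market-clearing price, it is binding.
At p = 164: qd = 1063 - 2·164 = 735 and qs = 3·164 - 337 = 155.
Shortage = qd - qs = 735 - 155 = 580.

580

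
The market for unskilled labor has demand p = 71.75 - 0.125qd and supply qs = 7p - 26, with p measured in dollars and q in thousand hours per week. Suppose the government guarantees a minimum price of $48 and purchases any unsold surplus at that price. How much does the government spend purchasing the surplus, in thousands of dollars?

Rearranging demand gives qd = 574 - 8p. Equilibrium: 574 - 8p = 7p - 26, so 600 = 15p and p* = 40, q* = 254.
Because the floor (48) lies above the market-clearing price, it is binding.
At p = 48: qd = 574 - 8·48 = 190 and qs = 7·48 - 26 = 310.
Surplus = qs - qd = 120.
Government expenditure = surplus × support price = 120 × 48 = 5760.

5760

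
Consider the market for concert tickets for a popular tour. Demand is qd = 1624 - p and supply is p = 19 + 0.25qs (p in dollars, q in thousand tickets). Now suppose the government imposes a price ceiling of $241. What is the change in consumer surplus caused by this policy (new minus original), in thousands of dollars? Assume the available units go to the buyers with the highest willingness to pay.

9504

Rearranging supply gives qs = 4p - 76. Equilibrium: 1624 - p = 4p - 76, so 1700 = 5p and p* = 340, q* = 1284.
The ceiling of 241 is below the equilibrium price 340, so it binds.
At p = 241: qd = 1624 - 241 = 1383 and qs = 4·241 - 76 = 888.
Consumer surplus without the control is ½ · (1624 - 340) · 1284 = 824328.
With the ceiling, 888 units are sold at 241 (assume they go to the highest-value buyers). The demand price at q = 888 is 736, so CS = ½ · [(1624 - 241) + (736 - 241)] · 888 = 833832.
Change in consumer surplus = 833832 - 824328 = 9504.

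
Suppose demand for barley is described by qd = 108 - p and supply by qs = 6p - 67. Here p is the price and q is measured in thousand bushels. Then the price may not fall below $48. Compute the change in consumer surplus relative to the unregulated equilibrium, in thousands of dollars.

In a free market, 108 - p = 6p - 67 gives the equilibrium p* = 25, q* = 83.
Because the floor (48) lies above the market-clearing price, it is binding.
At p = 48: qd = 108 - 48 = 60 and qs = 6·48 - 67 = 221.
Consumer surplus without the control is ½ · (108 - 25) · 83 = 3444.5.
With the floor, consumers buy 60 units at 48, so CS = ½ · (108 - 48) · 60 = 1800.
Change in consumer surplus = 1800 - 3444.5 = -1644.5.

-1644.5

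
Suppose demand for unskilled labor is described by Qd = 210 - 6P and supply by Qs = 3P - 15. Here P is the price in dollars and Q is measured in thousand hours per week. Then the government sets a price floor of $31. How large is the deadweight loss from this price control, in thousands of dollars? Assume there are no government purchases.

Setting quantity demanded equal to quantity supplied, 210 - 6P = 3P - 15, gives P* = 25 and Q* = 60.
The floor of 31 is above the equilibrium price 25, so it binds.
At P = 31: Qd = 210 - 6·31 = 24 and Qs = 3·31 - 15 = 78.
Quantity traded falls to 24. At Q = 24 the demand price is (210 - 24)/6 = 31 and the supply price is (15 + 24)/3 = 13.
Deadweight loss = ½ · (31 - 13) · (60 - 24) = ½ · 18 · 36 = 324.

324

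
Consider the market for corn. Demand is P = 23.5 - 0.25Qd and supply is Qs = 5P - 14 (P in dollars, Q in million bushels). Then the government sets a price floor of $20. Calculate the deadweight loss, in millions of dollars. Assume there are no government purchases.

Rearranging demand gives Qd = 94 - 4P. Setting quantity demanded equal to quantity supplied, 94 - 4P = 5P - 14, gives P* = 12 and Q* = 46.
Because the floor (20) lies above the market-clearing price, it is binding.
At P = 20: Qd = 94 - 4·20 = 14 and Qs = 5·20 - 14 = 86.
Quantity traded falls to 14. At Q = 14 the demand price is (94 - 14)/4 = 20 and the supply price is (14 + 14)/5 = 5.6.
Deadweight loss = ½ · (20 - 5.6) · (46 - 14) = ½ · 14.4 · 32 = 230.4.

230.4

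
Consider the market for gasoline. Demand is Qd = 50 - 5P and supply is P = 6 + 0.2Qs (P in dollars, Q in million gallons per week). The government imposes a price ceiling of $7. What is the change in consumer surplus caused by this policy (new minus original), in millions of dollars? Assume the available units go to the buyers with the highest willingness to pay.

2.5

Rearranging supply gives Qs = 5P - 30. In a free market, 50 - 5P = 5P - 30 gives the equilibrium P* = 8, Q* = 10.
Because the ceiling (7) lies below the market-clearing price, it is binding.
At P = 7: Qd = 50 - 5·7 = 15 and Qs = 5·7 - 30 = 5.
Consumer surplus without the control is ½ · (10 - 8) · 10 = 10.
With the ceiling, 5 units are sold at 7 (assume they go to the highest-value buyers). The demand price at Q = 5 is 9, so CS = ½ · [(10 - 7) + (9 - 7)] · 5 = 12.5.
Change in consumer surplus = 12.5 - 10 = 2.5.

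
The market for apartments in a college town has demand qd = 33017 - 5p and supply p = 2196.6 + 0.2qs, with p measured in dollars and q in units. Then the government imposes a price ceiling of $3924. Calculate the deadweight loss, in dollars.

Rearranging supply gives qs = 5p - 10983. Equilibrium: 33017 - 5p = 5p - 10983, so 44000 = 10p and p* = 4400, q* = 11017.
The ceiling of 3924 is below the equilibrium price 4400, so it binds.
At p = 3924: qd = 33017 - 5·3924 = 13397 and qs = 5·3924 - 10983 = 8637.
Quantity traded falls to 8637. At q = 8637 the demand price is (33017 - 8637)/5 = 4876 and the supply price is (10983 + 8637)/5 = 3924.
Deadweight loss = ½ · (4876 - 3924) · (11017 - 8637) = ½ · 952 · 2380 = 1132880.

1132880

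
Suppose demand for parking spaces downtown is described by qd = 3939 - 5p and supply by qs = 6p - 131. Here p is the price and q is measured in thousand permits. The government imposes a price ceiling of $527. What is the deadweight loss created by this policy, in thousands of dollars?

In a free market, 3939 - 5p = 6p - 131 gives the equilibrium p* = 370, q* = 2089.
Since 527 is above p* = 370, the ceiling does not bind and the free-market outcome prevails.
Since the control does not bind, no trades are prevented and deadweight loss is zero.

0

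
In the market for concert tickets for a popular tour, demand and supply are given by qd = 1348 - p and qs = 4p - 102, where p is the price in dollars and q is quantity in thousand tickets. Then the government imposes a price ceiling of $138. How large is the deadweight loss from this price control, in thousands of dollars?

231040

Setting quantity demanded equal to quantity supplied, 1348 - p = 4p - 102, gives p* = 290 and q* = 1058.
Since 138 < 290, the ceiling is binding.
At p = 138: qd = 1348 - 138 = 1210 and qs = 4·138 - 102 = 450.
Quantity traded falls to 450. At q = 450 the demand price is 1348 - 450 = 898 and the supply price is (102 + 450)/4 = 138.
Deadweight loss = ½ · (898 - 138) · (1058 - 450) = ½ · 760 · 608 = 231040.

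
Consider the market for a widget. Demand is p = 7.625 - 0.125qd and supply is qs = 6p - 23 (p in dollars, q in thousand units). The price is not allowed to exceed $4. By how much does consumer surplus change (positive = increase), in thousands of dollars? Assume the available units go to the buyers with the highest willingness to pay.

Rearranging demand gives qd = 61 - 8p. In a free market, 61 - 8p = 6p - 23 gives the equilibrium p* = 6, q* = 13.
Because the ceiling (4) lies below the market-clearing price, it is binding.
At p = 4: qd = 61 - 8·4 = 29 and qs = 6·4 - 23 = 1.
Consumer surplus without the control is ½ · (7.625 - 6) · 13 = 10.5625.
With the ceiling, 1 units are sold at 4 (assume they go to the highest-value buyers). The demand price at q = 1 is 7.5, so CS = ½ · [(7.625 - 4) + (7.5 - 4)] · 1 = 3.5625.
Change in consumer surplus = 3.5625 - 10.5625 = -7.

-7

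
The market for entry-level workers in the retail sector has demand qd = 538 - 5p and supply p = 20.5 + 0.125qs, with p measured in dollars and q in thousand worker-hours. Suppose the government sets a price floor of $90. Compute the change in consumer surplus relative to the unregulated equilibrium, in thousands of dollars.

Rearranging supply gives qs = 8p - 164. In a free market, 538 - 5p = 8p - 164 gives the equilibrium p* = 54, q* = 268.
Since 90 > 54, the floor is binding.
At p = 90: qd = 538 - 5·90 = 88 and qs = 8·90 - 164 = 556.
Consumer surplus without the control is ½ · (107.6 - 54) · 268 = 7182.4.
With the floor, consumers buy 88 units at 90, so CS = ½ · (107.6 - 90) · 88 = 774.4.
Change in consumer surplus = 774.4 - 7182.4 = -6408.

-6408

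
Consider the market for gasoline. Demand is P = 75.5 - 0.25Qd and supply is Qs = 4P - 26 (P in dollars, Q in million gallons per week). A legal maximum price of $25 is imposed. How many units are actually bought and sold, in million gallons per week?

Rearranging demand gives Qd = 302 - 4P. Equilibrium: 302 - 4P = 4P - 26, so 328 = 8P and P* = 41, Q* = 138.
Since 25 < 41, the ceiling is binding.
At P = 25: Qd = 302 - 4·25 = 202 and Qs = 4·25 - 26 = 74.
The quantity actually transacted is the short side, supply: 74.

74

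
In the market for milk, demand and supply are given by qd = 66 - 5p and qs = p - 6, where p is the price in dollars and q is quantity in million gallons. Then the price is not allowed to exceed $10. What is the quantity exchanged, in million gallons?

In a free market, 66 - 5p = p - 6 gives the equilibrium p* = 12, q* = 6.
Because the ceiling (10) lies below the market-clearing price, it is binding.
At p = 10: qd = 66 - 5·10 = 16 and qs = 10 - 6 = 4.
The quantity actually transacted is the short side, supply: 4.

4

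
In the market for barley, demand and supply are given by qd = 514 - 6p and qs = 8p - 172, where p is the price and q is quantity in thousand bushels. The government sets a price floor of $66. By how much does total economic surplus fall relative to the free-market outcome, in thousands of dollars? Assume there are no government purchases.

1517.25

Without the control the market clears where 514 - 6p = 8p - 172, i.e. p* = 49 and q* = 220.
Since 66 > 49, the floor is binding.
At p = 66: qd = 514 - 6·66 = 118 and qs = 8·66 - 172 = 356.
Quantity traded falls to 118. At q = 118 the demand price is (514 - 118)/6 = 66 and the supply price is (172 + 118)/8 = 36.25.
Deadweight loss = ½ · (66 - 36.25) · (220 - 118) = ½ · 29.75 · 102 = 1517.25.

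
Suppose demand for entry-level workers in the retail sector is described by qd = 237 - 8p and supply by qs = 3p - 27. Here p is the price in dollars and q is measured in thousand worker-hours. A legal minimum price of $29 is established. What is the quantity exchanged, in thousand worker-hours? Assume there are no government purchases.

5

Setting quantity demanded equal to quantity supplied, 237 - 8p = 3p - 27, gives p* = 24 and q* = 45.
Because the floor (29) lies above the market-clearing price, it is binding.
At p = 29: qd = 237 - 8·29 = 5 and qs = 3·29 - 27 = 60.
The quantity actually transacted is the short side, demand: 5.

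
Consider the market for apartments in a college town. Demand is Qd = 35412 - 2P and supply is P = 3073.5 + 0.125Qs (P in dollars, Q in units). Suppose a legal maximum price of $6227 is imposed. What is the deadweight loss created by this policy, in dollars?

0

Rearranging supply gives Qs = 8P - 24588. Equilibrium: 35412 - 2P = 8P - 24588, so 60000 = 10P and P* = 6000, Q* = 23412.
The ceiling of 6227 is above the equilibrium price 6000, so it is not binding; the market clears at P* = 6000, Q* = 23412.
Since the control does not bind, no trades are prevented and deadweight loss is zero.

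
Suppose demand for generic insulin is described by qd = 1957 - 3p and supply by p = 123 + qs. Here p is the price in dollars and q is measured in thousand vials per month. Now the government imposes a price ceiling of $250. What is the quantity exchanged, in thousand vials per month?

Rearranging supply gives qs = p - 123. In a free market, 1957 - 3p = p - 123 gives the equilibrium p* = 520, q* = 397.
Since 250 < 520, the ceiling is binding.
At p = 250: qd = 1957 - 3·250 = 1207 and qs = 250 - 123 = 127.
The quantity actually transacted is the short side, supply: 127.

127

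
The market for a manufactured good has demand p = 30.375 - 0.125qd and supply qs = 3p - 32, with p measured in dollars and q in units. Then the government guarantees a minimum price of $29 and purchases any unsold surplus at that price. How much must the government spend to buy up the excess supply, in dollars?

1276

Rearranging demand gives qd = 243 - 8p. Equilibrium: 243 - 8p = 3p - 32, so 275 = 11p and p* = 25, q* = 43.
Because the floor (29) lies above the market-clearing price, it is binding.
At p = 29: qd = 243 - 8·29 = 11 and qs = 3·29 - 32 = 55.
Surplus = qs - qd = 44.
Government expenditure = surplus × support price = 44 × 29 = 1276.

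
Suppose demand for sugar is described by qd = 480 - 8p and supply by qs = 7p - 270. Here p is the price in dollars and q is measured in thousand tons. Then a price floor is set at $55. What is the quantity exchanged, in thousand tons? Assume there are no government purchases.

In a free market, 480 - 8p = 7p - 270 gives the equilibrium p* = 50, q* = 80.
Because the floor (55) lies above the market-clearing price, it is binding.
At p = 55: qd = 480 - 8·55 = 40 and qs = 7·55 - 270 = 115.
The quantity actually transacted is the short side, demand: 40.

40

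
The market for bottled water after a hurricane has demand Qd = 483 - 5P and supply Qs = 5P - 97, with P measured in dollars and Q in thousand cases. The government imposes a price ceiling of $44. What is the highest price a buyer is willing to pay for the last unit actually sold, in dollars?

Equilibrium: 483 - 5P = 5P - 97, so 580 = 10P and P* = 58, Q* = 193.
Because the ceiling (44) lies below the market-clearing price, it is binding.
At P = 44: Qd = 483 - 5·44 = 263 and Qs = 5·44 - 97 = 123.
Only 123 units reach the market. On the demand curve, the marginal buyer's willingness to pay at Q = 123 is (483 - 123)/5 = 72.

72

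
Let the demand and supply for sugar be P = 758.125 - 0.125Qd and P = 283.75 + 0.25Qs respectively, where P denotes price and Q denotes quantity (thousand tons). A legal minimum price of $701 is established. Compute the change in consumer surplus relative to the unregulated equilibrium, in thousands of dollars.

Rearranging demand gives Qd = 6065 - 8P; rearranging supply gives Qs = 4P - 1135. Setting quantity demanded equal to quantity supplied, 6065 - 8P = 4P - 1135, gives P* = 600 and Q* = 1265.
The floor of 701 is above the equilibrium price 600, so it binds.
At P = 701: Qd = 6065 - 8·701 = 457 and Qs = 4·701 - 1135 = 1669.
Consumer surplus without the control is ½ · (758.125 - 600) · 1265 = 100014.0625.
With the floor, consumers buy 457 units at 701, so CS = ½ · (758.125 - 701) · 457 = 13053.0625.
Change in consumer surplus = 13053.0625 - 100014.0625 = -86961.

-86961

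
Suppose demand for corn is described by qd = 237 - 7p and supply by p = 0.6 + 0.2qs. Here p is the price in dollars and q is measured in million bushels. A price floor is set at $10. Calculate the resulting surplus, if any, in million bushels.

Rearranging supply gives qs = 5p - 3. Setting quantity demanded equal to quantity supplied, 237 - 7p = 5p - 3, gives p* = 20 and q* = 97.
Since 10 is below p* = 20, the floor does not bind and the free-market outcome prevails.
Since the control does not bind, there is no surplus.

0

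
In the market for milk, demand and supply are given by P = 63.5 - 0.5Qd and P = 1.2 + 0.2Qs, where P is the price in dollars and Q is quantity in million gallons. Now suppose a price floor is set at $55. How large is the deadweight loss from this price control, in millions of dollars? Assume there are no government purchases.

1814.4

Rearranging demand gives Qd = 127 - 2P; rearranging supply gives Qs = 5P - 6. Without the control the market clears where 127 - 2P = 5P - 6, i.e. P* = 19 and Q* = 89.
Since 55 > 19, the floor is binding.
At P = 55: Qd = 127 - 2·55 = 17 and Qs = 5·55 - 6 = 269.
Quantity traded falls to 17. At Q = 17 the demand price is (127 - 17)/2 = 55 and the supply price is (6 + 17)/5 = 4.6.
Deadweight loss = ½ · (55 - 4.6) · (89 - 17) = ½ · 50.4 · 72 = 1814.4.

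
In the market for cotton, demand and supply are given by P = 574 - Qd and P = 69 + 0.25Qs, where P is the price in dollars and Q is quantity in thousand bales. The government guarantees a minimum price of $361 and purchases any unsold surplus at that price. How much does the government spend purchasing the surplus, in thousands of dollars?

Rearranging demand gives Qd = 574 - P; rearranging supply gives Qs = 4P - 276. Setting quantity demanded equal to quantity supplied, 574 - P = 4P - 276, gives P* = 170 and Q* = 404.
Because the floor (361) lies above the market-clearing price, it is binding.
At P = 361: Qd = 574 - 361 = 213 and Qs = 4·361 - 276 = 1168.
Surplus = Qs - Qd = 955.
Government expenditure = surplus × support price = 955 × 361 = 344755.

344755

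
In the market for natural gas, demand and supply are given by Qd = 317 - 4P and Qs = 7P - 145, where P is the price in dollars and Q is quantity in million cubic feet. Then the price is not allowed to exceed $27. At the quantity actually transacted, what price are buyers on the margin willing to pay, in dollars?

68.25

Without the control the market clears where 317 - 4P = 7P - 145, i.e. P* = 42 and Q* = 149.
Because the ceiling (27) lies below the market-clearing price, it is binding.
At P = 27: Qd = 317 - 4·27 = 209 and Qs = 7·27 - 145 = 44.
Only 44 units reach the market. On the demand curve, the marginal buyer's willingness to pay at Q = 44 is (317 - 44)/4 = 68.25.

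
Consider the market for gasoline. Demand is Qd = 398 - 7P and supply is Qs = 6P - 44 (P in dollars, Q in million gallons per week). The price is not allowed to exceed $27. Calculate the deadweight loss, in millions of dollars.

In a free market, 398 - 7P = 6P - 44 gives the equilibrium P* = 34, Q* = 160.
Since 27 < 34, the ceiling is binding.
At P = 27: Qd = 398 - 7·27 = 209 and Qs = 6·27 - 44 = 118.
Quantity traded falls to 118. At Q = 118 the demand price is (398 - 118)/7 = 40 and the supply price is (44 + 118)/6 = 27.
Deadweight loss = ½ · (40 - 27) · (160 - 118) = ½ · 13 · 42 = 273.

273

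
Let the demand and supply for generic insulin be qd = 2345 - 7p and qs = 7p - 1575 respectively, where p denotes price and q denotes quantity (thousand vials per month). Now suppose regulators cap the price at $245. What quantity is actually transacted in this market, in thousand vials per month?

Without the control the market clears where 2345 - 7p = 7p - 1575, i.e. p* = 280 and q* = 385.
The ceiling of 245 is below the equilibrium price 280, so it binds.
At p = 245: qd = 2345 - 7·245 = 630 and qs = 7·245 - 1575 = 140.
The quantity actually transacted is the short side, supply: 140.

140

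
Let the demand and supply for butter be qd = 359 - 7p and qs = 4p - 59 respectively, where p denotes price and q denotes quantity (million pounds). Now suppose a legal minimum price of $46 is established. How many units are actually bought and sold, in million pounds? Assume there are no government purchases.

37

In a free market, 359 - 7p = 4p - 59 gives the equilibrium p* = 38, q* = 93.
Because the floor (46) lies above the market-clearing price, it is binding.
At p = 46: qd = 359 - 7·46 = 37 and qs = 4·46 - 59 = 125.
The quantity actually transacted is the short side, demand: 37.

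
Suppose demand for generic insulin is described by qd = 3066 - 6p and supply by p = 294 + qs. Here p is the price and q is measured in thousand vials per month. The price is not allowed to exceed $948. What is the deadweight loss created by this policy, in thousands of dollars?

Rearranging supply gives qs = p - 294. Without the control the market clears where 3066 - 6p = p - 294, i.e. p* = 480 and q* = 186.
The ceiling of 948 is above the equilibrium price 480, so it is not binding; the market clears at p* = 480, q* = 186.
Since the control does not bind, no trades are prevented and deadweight loss is zero.

0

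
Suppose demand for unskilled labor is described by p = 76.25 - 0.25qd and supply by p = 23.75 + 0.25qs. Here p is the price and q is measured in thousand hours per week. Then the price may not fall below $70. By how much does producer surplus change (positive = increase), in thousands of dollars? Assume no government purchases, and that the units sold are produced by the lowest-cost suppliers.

-300

Rearranging demand gives qd = 305 - 4p; rearranging supply gives qs = 4p - 95. Setting quantity demanded equal to quantity supplied, 305 - 4p = 4p - 95, gives p* = 50 and q* = 105.
Because the floor (70) lies above the market-clearing price, it is binding.
At p = 70: qd = 305 - 4·70 = 25 and qs = 4·70 - 95 = 185.
Producer surplus without the control is ½ · (50 - 23.75) · 105 = 1378.125.
With the floor, 25 units are sold at 70. The supply price at q = 25 is 30, so PS = ½ · [(70 - 23.75) + (70 - 30)] · 25 = 1078.125.
Change in producer surplus = 1078.125 - 1378.125 = -300.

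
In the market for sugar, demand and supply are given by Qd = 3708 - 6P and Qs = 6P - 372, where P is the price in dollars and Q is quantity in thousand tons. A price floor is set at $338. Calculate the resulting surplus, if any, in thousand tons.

Equilibrium: 3708 - 6P = 6P - 372, so 4080 = 12P and P* = 340, Q* = 1668.
The floor of 338 is below the equilibrium price 340, so it is not binding; the market clears at P* = 340, Q* = 1668.
Since the control does not bind, there is no surplus.

0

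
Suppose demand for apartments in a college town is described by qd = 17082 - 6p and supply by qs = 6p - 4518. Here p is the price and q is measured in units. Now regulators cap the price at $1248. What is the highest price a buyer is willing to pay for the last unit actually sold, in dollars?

2352

In a free market, 17082 - 6p = 6p - 4518 gives the equilibrium p* = 1800, q* = 6282.
Because the ceiling (1248) lies below the market-clearing price, it is binding.
At p = 1248: qd = 17082 - 6·1248 = 9594 and qs = 6·1248 - 4518 = 2970.
Only 2970 units reach the market. On the demand curve, the marginal buyer's willingness to pay at q = 2970 is (17082 - 2970)/6 = 2352.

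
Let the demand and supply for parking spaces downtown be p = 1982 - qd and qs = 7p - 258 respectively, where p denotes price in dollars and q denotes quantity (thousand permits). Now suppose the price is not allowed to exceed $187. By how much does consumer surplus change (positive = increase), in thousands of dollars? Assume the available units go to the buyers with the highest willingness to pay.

-114157.5

Rearranging demand gives qd = 1982 - p. Equilibrium: 1982 - p = 7p - 258, so 2240 = 8p and p* = 280, q* = 1702.
Since 187 < 280, the ceiling is binding.
At p = 187: qd = 1982 - 187 = 1795 and qs = 7·187 - 258 = 1051.
Consumer surplus without the control is ½ · (1982 - 280) · 1702 = 1448402.
With the ceiling, 1051 units are sold at 187 (assume they go to the highest-value buyers). The demand price at q = 1051 is 931, so CS = ½ · [(1982 - 187) + (931 - 187)] · 1051 = 1334244.5.
Change in consumer surplus = 1334244.5 - 1448402 = -114157.5.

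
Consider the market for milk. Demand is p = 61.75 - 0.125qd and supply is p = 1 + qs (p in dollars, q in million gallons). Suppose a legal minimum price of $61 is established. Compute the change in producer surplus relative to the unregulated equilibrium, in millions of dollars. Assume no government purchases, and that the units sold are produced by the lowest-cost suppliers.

Rearranging demand gives qd = 494 - 8p; rearranging supply gives qs = p - 1. Setting quantity demanded equal to quantity supplied, 494 - 8p = p - 1, gives p* = 55 and q* = 54.
Because the floor (61) lies above the market-clearing price, it is binding.
At p = 61: qd = 494 - 8·61 = 6 and qs = 61 - 1 = 60.
Producer surplus without the control is ½ · (55 - 1) · 54 = 1458.
With the floor, 6 units are sold at 61. The supply price at q = 6 is 7, so PS = ½ · [(61 - 1) + (61 - 7)] · 6 = 342.
Change in producer surplus = 342 - 1458 = -1116.

-1116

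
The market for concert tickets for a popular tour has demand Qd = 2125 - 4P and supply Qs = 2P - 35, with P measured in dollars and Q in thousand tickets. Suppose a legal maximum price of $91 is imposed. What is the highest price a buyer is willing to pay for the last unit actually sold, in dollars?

Setting quantity demanded equal to quantity supplied, 2125 - 4P = 2P - 35, gives P* = 360 and Q* = 685.
Since 91 < 360, the ceiling is binding.
At P = 91: Qd = 2125 - 4·91 = 1761 and Qs = 2·91 - 35 = 147.
Only 147 units reach the market. On the demand curve, the marginal buyer's willingness to pay at Q = 147 is (2125 - 147)/4 = 494.5.

494.5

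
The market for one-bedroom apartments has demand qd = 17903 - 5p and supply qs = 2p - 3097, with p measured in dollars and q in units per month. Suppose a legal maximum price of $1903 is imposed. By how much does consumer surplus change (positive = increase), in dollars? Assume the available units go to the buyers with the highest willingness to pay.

296409.4

In a free market, 17903 - 5p = 2p - 3097 gives the equilibrium p* = 3000, q* = 2903.
The ceiling of 1903 is below the equilibrium price 3000, so it binds.
At p = 1903: qd = 17903 - 5·1903 = 8388 and qs = 2·1903 - 3097 = 709.
Consumer surplus without the control is ½ · (3580.6 - 3000) · 2903 = 842740.9.
With the ceiling, 709 units are sold at 1903 (assume they go to the highest-value buyers). The demand price at q = 709 is 3438.8, so CS = ½ · [(3580.6 - 1903) + (3438.8 - 1903)] · 709 = 1139150.3.
Change in consumer surplus = 1139150.3 - 842740.9 = 296409.4.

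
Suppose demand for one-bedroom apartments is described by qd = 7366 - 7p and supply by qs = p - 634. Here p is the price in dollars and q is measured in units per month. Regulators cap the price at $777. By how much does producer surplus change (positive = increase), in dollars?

-56753.5

Equilibrium: 7366 - 7p = p - 634, so 8000 = 8p and p* = 1000, q* = 366.
The ceiling of 777 is below the equilibrium price 1000, so it binds.
At p = 777: qd = 7366 - 7·777 = 1927 and qs = 777 - 634 = 143.
Producer surplus without the control is ½ · (1000 - 634) · 366 = 66978.
With the ceiling, producers sell 143 units at 777, so PS = ½ · (777 - 634) · 143 = 10224.5.
Change in producer surplus = 10224.5 - 66978 = -56753.5.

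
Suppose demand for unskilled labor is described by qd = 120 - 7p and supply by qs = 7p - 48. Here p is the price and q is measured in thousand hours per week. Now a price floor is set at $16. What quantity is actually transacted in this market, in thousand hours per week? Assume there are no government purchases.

8

Setting quantity demanded equal to quantity supplied, 120 - 7p = 7p - 48, gives p* = 12 and q* = 36.
Because the floor (16) lies above the market-clearing price, it is binding.
At p = 16: qd = 120 - 7·16 = 8 and qs = 7·16 - 48 = 64.
The quantity actually transacted is the short side, demand: 8.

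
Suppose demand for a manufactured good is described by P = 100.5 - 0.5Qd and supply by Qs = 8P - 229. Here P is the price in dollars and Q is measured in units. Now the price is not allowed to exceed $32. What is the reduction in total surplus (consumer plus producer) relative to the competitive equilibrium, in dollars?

Rearranging demand gives Qd = 201 - 2P. In a free market, 201 - 2P = 8P - 229 gives the equilibrium P* = 43, Q* = 115.
Because the ceiling (32) lies below the market-clearing price, it is binding.
At P = 32: Qd = 201 - 2·32 = 137 and Qs = 8·32 - 229 = 27.
Quantity traded falls to 27. At Q = 27 the demand price is (201 - 27)/2 = 87 and the supply price is (229 + 27)/8 = 32.
Deadweight loss = ½ · (87 - 32) · (115 - 27) = ½ · 55 · 88 = 2420.

2420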